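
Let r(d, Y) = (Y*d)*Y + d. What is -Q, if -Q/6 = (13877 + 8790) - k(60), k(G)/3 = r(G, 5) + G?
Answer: 106842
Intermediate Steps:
r(d, Y) = d + d*Y² (r(d, Y) = d*Y² + d = d + d*Y²)
k(G) = 81*G (k(G) = 3*(G*(1 + 5²) + G) = 3*(G*(1 + 25) + G) = 3*(G*26 + G) = 3*(26*G + G) = 3*(27*G) = 81*G)
Q = -106842 (Q = -6*((13877 + 8790) - 81*60) = -6*(22667 - 1*4860) = -6*(22667 - 4860) = -6*17807 = -106842)
-Q = -1*(-106842) = 106842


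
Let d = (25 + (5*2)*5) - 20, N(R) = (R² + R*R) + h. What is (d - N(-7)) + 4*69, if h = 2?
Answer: 231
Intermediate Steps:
N(R) = 2 + 2*R² (N(R) = (R² + R*R) + 2 = (R² + R²) + 2 = 2*R² + 2 = 2 + 2*R²)
d = 55 (d = (25 + 10*5) - 20 = (25 + 50) - 20 = 75 - 20 = 55)
(d - N(-7)) + 4*69 = (55 - (2 + 2*(-7)²)) + 4*69 = (55 - (2 + 2*49)) + 276 = (55 - (2 + 98)) + 276 = (55 - 1*100) + 276 = (55 - 100) + 276 = -45 + 276 = 231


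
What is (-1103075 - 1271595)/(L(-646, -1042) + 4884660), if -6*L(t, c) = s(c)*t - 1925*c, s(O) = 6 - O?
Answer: -7124010/13989559 ≈ -0.50924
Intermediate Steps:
L(t, c) = 1925*c/6 - t*(6 - c)/6 (L(t, c) = -((6 - c)*t - 1925*c)/6 = -(t*(6 - c) - 1925*c)/6 = -(-1925*c + t*(6 - c))/6 = 1925*c/6 - t*(6 - c)/6)
(-1103075 - 1271595)/(L(-646, -1042) + 4884660) = (-1103075 - 1271595)/(((1925/6)*(-1042) + (⅙)*(-646)*(-6 - 1042)) + 4884660) = -2374670/((-1002925/3 + (⅙)*(-646)*(-1048)) + 4884660) = -2374670/((-1002925/3 + 338504/3) + 4884660) = -2374670/(-664421/3 + 4884660) = -2374670/13989559/3 = -2374670*3/13989559 = -7124010/13989559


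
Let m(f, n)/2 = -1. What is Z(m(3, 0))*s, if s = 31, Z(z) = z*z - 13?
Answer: -279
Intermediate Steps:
m(f, n) = -2 (m(f, n) = 2*(-1) = -2)
Z(z) = -13 + z² (Z(z) = z² - 13 = -13 + z²)
Z(m(3, 0))*s = (-13 + (-2)²)*31 = (-13 + 4)*31 = -9*31 = -279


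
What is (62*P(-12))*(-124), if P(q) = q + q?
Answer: 184512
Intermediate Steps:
P(q) = 2*q
(62*P(-12))*(-124) = (62*(2*(-12)))*(-124) = (62*(-24))*(-124) = -1488*(-124) = 184512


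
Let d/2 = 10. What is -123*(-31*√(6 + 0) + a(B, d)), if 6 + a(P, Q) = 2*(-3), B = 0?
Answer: 1476 + 3813*√6 ≈ 10816.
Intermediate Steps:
d = 20 (d = 2*10 = 20)
a(P, Q) = -12 (a(P, Q) = -6 + 2*(-3) = -6 - 6 = -12)
-123*(-31*√(6 + 0) + a(B, d)) = -123*(-31*√(6 + 0) - 12) = -123*(-31*√6 - 12) = -123*(-12 - 31*√6) = 1476 + 3813*√6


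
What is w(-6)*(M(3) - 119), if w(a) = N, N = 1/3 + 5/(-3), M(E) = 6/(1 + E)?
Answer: 470/3 ≈ 156.67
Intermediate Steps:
N = -4/3 (N = 1*(1/3) + 5*(-1/3) = 1/3 - 5/3 = -4/3 ≈ -1.3333)
w(a) = -4/3
w(-6)*(M(3) - 119) = -4*(6/(1 + 3) - 119)/3 = -4*(6/4 - 119)/3 = -4*(6*(1/4) - 119)/3 = -4*(3/2 - 119)/3 = -4/3*(-235/2) = 470/3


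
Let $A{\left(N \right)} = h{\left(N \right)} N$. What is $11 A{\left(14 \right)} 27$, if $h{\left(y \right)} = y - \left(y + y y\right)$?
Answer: $-814968$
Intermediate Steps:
$h{\left(y \right)} = - y^{2}$ ($h{\left(y \right)} = y - \left(y + y^{2}\right) = - y^{2}$)
$A{\left(N \right)} = - N^{3}$ ($A{\left(N \right)} = - N^{2} N = - N^{3}$)
$11 A{\left(14 \right)} 27 = 11 \left(- 14^{3}\right) 27 = 11 \left(\left(-1\right) 2744\right) 27 = 11 \left(-2744\right) 27 = \left(-30184\right) 27 = -814968$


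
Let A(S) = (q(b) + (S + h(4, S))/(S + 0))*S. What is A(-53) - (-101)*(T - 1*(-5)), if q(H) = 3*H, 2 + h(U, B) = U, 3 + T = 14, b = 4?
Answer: 929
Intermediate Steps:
T = 11 (T = -3 + 14 = 11)
h(U, B) = -2 + U
A(S) = S*(12 + (2 + S)/S) (A(S) = (3*4 + (S + (-2 + 4))/(S + 0))*S = (12 + (S + 2)/S)*S = (12 + (2 + S)/S)*S = S*(12 + (2 + S)/S))
A(-53) - (-101)*(T - 1*(-5)) = (2 + 13*(-53)) - (-101)*(11 - 1*(-5)) = (2 - 689) - (-101)*(11 + 5) = -687 - (-101)*16 = -687 - 1*(-1616) = -687 + 1616 = 929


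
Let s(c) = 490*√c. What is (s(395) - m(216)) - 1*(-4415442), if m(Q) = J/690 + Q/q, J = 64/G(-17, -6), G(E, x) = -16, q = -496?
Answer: 94446313819/21390 + 490*√395 ≈ 4.4252e+6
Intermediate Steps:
J = -4 (J = 64/(-16) = 64*(-1/16) = -4)
m(Q) = -2/345 - Q/496 (m(Q) = -4/690 + Q/(-496) = -4*1/690 + Q*(-1/496) = -2/345 - Q/496)
(s(395) - m(216)) - 1*(-4415442) = (490*√395 - (-2/345 - 1/496*216)) - 1*(-4415442) = (490*√395 - (-2/345 - 27/62)) + 4415442 = (490*√395 - 1*(-9439/21390)) + 4415442 = (490*√395 + 9439/21390) + 4415442 = (9439/21390 + 490*√395) + 4415442 = 94446313819/21390 + 490*√395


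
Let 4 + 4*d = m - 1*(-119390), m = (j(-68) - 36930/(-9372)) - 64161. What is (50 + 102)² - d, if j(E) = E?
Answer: 58192403/6248 ≈ 9313.8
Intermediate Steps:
m = -100319543/1562 (m = (-68 - 36930/(-9372)) - 64161 = (-68 - 36930*(-1/9372)) - 64161 = (-68 + 6155/1562) - 64161 = -100061/1562 - 64161 = -100319543/1562 ≈ -64225.)
d = 86161389/6248 (d = -1 + (-100319543/1562 - 1*(-119390))/4 = -1 + (-100319543/1562 + 119390)/4 = -1 + (¼)*(86167637/1562) = -1 + 86167637/6248 = 86161389/6248 ≈ 13790.)
(50 + 102)² - d = (50 + 102)² - 1*86161389/6248 = 152² - 86161389/6248 = 23104 - 86161389/6248 = 58192403/6248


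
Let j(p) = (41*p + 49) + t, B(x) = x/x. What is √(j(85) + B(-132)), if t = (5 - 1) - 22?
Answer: √3517 ≈ 59.304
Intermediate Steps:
B(x) = 1
t = -18 (t = 4 - 22 = -18)
j(p) = 31 + 41*p (j(p) = (41*p + 49) - 18 = (49 + 41*p) - 18 = 31 + 41*p)
√(j(85) + B(-132)) = √((31 + 41*85) + 1) = √((31 + 3485) + 1) = √(3516 + 1) = √3517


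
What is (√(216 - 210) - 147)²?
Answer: (147 - √6)² ≈ 20895.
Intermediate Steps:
(√(216 - 210) - 147)² = (√6 - 147)² = (-147 + √6)²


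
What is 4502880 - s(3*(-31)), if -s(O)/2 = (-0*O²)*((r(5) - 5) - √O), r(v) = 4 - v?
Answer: 4502880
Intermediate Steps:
s(O) = 0 (s(O) = -2*(-0*O²)*(((4 - 1*5) - 5) - √O) = -2*(-12*0)*(((4 - 5) - 5) - √O) = -0*((-1 - 5) - √O) = -0*(-6 - √O) = -2*0 = 0)
4502880 - s(3*(-31)) = 4502880 - 1*0 = 4502880 + 0 = 4502880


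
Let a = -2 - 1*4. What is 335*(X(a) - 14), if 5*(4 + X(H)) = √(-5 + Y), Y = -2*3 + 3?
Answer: -6030 + 134*I*√2 ≈ -6030.0 + 189.5*I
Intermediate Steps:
Y = -3 (Y = -6 + 3 = -3)
a = -6 (a = -2 - 4 = -6)
X(H) = -4 + 2*I*√2/5 (X(H) = -4 + √(-5 - 3)/5 = -4 + √(-8)/5 = -4 + (2*I*√2)/5 = -4 + 2*I*√2/5)
335*(X(a) - 14) = 335*((-4 + 2*I*√2/5) - 14) = 335*(-18 + 2*I*√2/5) = -6030 + 134*I*√2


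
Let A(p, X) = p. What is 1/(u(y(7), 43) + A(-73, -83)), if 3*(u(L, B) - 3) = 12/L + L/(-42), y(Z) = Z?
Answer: -126/8755 ≈ -0.014392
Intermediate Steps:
u(L, B) = 3 + 4/L - L/126 (u(L, B) = 3 + (12/L + L/(-42))/3 = 3 + (12/L + L*(-1/42))/3 = 3 + (12/L - L/42)/3 = 3 + (4/L - L/126) = 3 + 4/L - L/126)
1/(u(y(7), 43) + A(-73, -83)) = 1/((3 + 4/7 - 1/126*7) - 73) = 1/((3 + 4*(1/7) - 1/18) - 73) = 1/((3 + 4/7 - 1/18) - 73) = 1/(443/126 - 73) = 1/(-8755/126) = -126/8755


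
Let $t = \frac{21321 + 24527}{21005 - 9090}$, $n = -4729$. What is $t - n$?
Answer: $\frac{56391883}{11915} \approx 4732.8$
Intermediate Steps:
$t = \frac{45848}{11915} \approx 3.8479$
$t - n = \frac{45848}{11915} - -4729 = \frac{45848}{11915} + 4729 = \frac{56391883}{11915}$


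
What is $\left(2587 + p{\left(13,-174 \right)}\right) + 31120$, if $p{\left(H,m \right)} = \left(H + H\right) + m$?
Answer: $33559$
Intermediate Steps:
$p{\left(H,m \right)} = m + 2 H$ ($p{\left(H,m \right)} = 2 H + m = m + 2 H$)
$\left(2587 + p{\left(13,-174 \right)}\right) + 31120 = \left(2587 + \left(-174 + 2 \cdot 13\right)\right) + 31120 = \left(2587 + \left(-174 + 26\right)\right) + 31120 = \left(2587 - 148\right) + 31120 = 2439 + 31120 = 33559$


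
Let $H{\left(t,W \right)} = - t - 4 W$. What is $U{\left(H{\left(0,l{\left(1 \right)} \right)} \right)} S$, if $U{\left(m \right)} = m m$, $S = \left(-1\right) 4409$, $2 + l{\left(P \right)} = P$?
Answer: $-70544$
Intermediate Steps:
$l{\left(P \right)} = -2 + P$
$S = -4409$
$U{\left(m \right)} = m^{2}$
$U{\left(H{\left(0,l{\left(1 \right)} \right)} \right)} S = \left(\left(-1\right) 0 - 4 \left(-2 + 1\right)\right)^{2} \left(-4409\right) = \left(0 - -4\right)^{2} \left(-4409\right) = \left(0 + 4\right)^{2} \left(-4409\right) = 4^{2} \left(-4409\right) = 16 \left(-4409\right) = -70544$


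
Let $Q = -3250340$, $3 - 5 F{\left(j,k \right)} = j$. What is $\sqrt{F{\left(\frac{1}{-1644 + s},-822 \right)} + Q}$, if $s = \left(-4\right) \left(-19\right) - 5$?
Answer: $\frac{2 i \sqrt{16616547597}}{143} \approx 1802.9 i$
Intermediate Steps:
$s = 71$ ($s = 76 - 5 = 71$)
$F{\left(j,k \right)} = \frac{3}{5} - \frac{j}{5}$
$\sqrt{F{\left(\frac{1}{-1644 + s},-822 \right)} + Q} = \sqrt{\left(\frac{3}{5} - \frac{1}{5 \left(-1644 + 71\right)}\right) - 3250340} = \sqrt{\left(\frac{3}{5} - \frac{1}{5 \left(-1573\right)}\right) - 3250340} = \sqrt{\left(\frac{3}{5} - - \frac{1}{7865}\right) - 3250340} = \sqrt{\left(\frac{3}{5} + \frac{1}{7865}\right) - 3250340} = \sqrt{\frac{944}{1573} - 3250340} = \sqrt{- \frac{5112783876}{1573}} = \frac{2 i \sqrt{16616547597}}{143}$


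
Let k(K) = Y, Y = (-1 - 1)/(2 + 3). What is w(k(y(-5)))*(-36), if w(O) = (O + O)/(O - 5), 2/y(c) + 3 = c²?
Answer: -16/3 ≈ -5.3333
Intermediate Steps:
y(c) = 2/(-3 + c²)
Y = -⅖ (Y = -2/5 = -2*⅕ = -⅖ ≈ -0.40000)
k(K) = -⅖
w(O) = 2*O/(-5 + O) (w(O) = (2*O)/(-5 + O) = 2*O/(-5 + O))
w(k(y(-5)))*(-36) = (2*(-⅖)/(-5 - ⅖))*(-36) = (2*(-⅖)/(-27/5))*(-36) = (2*(-⅖)*(-5/27))*(-36) = (4/27)*(-36) = -16/3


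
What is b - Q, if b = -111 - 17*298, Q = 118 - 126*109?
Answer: 8439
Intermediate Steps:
Q = -13616 (Q = 118 - 13734 = -13616)
b = -5177 (b = -111 - 5066 = -5177)
b - Q = -5177 - 1*(-13616) = -5177 + 13616 = 8439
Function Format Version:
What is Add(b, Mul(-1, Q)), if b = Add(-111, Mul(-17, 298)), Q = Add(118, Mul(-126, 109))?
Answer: 8439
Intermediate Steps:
Q = -13616 (Q = Add(118, -13734) = -13616)
b = -5177 (b = Add(-111, -5066) = -5177)
Add(b, Mul(-1, Q)) = Add(-5177, Mul(-1, -13616)) = Add(-5177, 13616) = 8439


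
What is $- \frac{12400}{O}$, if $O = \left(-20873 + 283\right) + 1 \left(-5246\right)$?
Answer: $\frac{3100}{6459} \approx 0.47995$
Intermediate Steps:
$O = -25836$ ($O = -20590 - 5246 = -25836$)
$- \frac{12400}{O} = - \frac{12400}{-25836} = \left(-12400\right) \left(- \frac{1}{25836}\right) = \frac{3100}{6459}$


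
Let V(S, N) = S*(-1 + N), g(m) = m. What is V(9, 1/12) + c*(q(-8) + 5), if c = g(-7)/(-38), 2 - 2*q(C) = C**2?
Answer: -991/76 ≈ -13.039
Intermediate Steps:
q(C) = 1 - C**2/2
c = 7/38 (c = -7/(-38) = -7*(-1/38) = 7/38 ≈ 0.18421)
V(9, 1/12) + c*(q(-8) + 5) = 9*(-1 + 1/12) + 7*((1 - 1/2*(-8)**2) + 5)/38 = 9*(-1 + 1*(1/12)) + 7*((1 - 1/2*64) + 5)/38 = 9*(-1 + 1/12) + 7*((1 - 32) + 5)/38 = 9*(-11/12) + 7*(-31 + 5)/38 = -33/4 + (7/38)*(-26) = -33/4 - 91/19 = -991/76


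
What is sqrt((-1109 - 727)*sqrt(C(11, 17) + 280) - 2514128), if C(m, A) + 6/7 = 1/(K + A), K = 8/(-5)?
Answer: 2*sqrt(-3726566228 - 35343*sqrt(1655423))/77 ≈ 1595.2*I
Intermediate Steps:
K = -8/5 (K = 8*(-1/5) = -8/5 ≈ -1.6000)
C(m, A) = -6/7 + 1/(-8/5 + A)
sqrt((-1109 - 727)*sqrt(C(11, 17) + 280) - 2514128) = sqrt((-1109 - 727)*sqrt((83 - 30*17)/(7*(-8 + 5*17)) + 280) - 2514128) = sqrt(-1836*sqrt((83 - 510)/(7*(-8 + 85)) + 280) - 2514128) = sqrt(-1836*sqrt((1/7)*(-427)/77 + 280) - 2514128) = sqrt(-1836*sqrt((1/7)*(1/77)*(-427) + 280) - 2514128) = sqrt(-1836*sqrt(-61/77 + 280) - 2514128) = sqrt(-1836*sqrt(1655423)/77 - 2514128) = sqrt(-2514128 - 1836*sqrt(1655423)/77)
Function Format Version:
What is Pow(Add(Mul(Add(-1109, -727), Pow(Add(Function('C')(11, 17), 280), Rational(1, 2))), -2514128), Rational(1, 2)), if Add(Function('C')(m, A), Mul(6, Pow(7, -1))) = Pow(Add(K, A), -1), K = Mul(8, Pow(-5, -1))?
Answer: Mul(Rational(2, 77), Pow(Add(-3726566228, Mul(-35343, Pow(1655423, Rational(1, 2)))), Rational(1, 2))) ≈ Mul(1595.2, I)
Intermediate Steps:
K = Rational(-8, 5) (K = Mul(8, Rational(-1, 5)) = Rational(-8, 5) ≈ -1.6000)
Function('C')(m, A) = Add(Rational(-6, 7), Pow(Add(Rational(-8, 5), A), -1))
Pow(Add(Mul(Add(-1109, -727), Pow(Add(Function('C')(11, 17), 280), Rational(1, 2))), -2514128), Rational(1, 2)) = Pow(Add(Mul(Add(-1109, -727), Pow(Add(Mul(Rational(1, 7), Pow(Add(-8, Mul(5, 17)), -1), Add(83, Mul(-30, 17))), 280), Rational(1, 2))), -2514128), Rational(1, 2)) = Pow(Add(Mul(-1836, Pow(Add(Mul(Rational(1, 7), Pow(Add(-8, 85), -1), Add(83, -510)), 280), Rational(1, 2))), -2514128), Rational(1, 2)) = Pow(Add(Mul(-1836, Pow(Add(Mul(Rational(1, 7), Pow(77, -1), -427), 280), Rational(1, 2))), -2514128), Rational(1, 2)) = Pow(Add(Mul(-1836, Pow(Add(Mul(Rational(1, 7), Rational(1, 77), -427), 280), Rational(1, 2))), -2514128), Rational(1, 2)) = Pow(Add(Mul(-1836, Pow(Add(Rational(-61, 77), 280), Rational(1, 2))), -2514128), Rational(1, 2)) = Pow(Add(Mul(-1836, Pow(Rational(21499, 77), Rational(1, 2))), -2514128), Rational(1, 2)) = Pow(Add(Mul(-1836, Mul(Rational(1, 77), Pow(1655423, Rational(1, 2)))), -2514128), Rational(1, 2)) = Pow(Add(Mul(Rational(-1836, 77), Pow(1655423, Rational(1, 2))), -2514128), Rational(1, 2)) = Pow(Add(-2514128, Mul(Rational(-1836, 77), Pow(1655423, Rational(1, 2)))), Rational(1, 2))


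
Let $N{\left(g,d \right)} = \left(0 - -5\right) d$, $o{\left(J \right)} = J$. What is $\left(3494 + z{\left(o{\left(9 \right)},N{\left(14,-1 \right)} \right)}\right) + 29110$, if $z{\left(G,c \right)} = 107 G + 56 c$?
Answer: $33287$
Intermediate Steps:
$N{\left(g,d \right)} = 5 d$ ($N{\left(g,d \right)} = \left(0 + 5\right) d = 5 d$)
$z{\left(G,c \right)} = 56 c + 107 G$
$\left(3494 + z{\left(o{\left(9 \right)},N{\left(14,-1 \right)} \right)}\right) + 29110 = \left(3494 + \left(56 \cdot 5 \left(-1\right) + 107 \cdot 9\right)\right) + 29110 = \left(3494 + \left(56 \left(-5\right) + 963\right)\right) + 29110 = \left(3494 + \left(-280 + 963\right)\right) + 29110 = \left(3494 + 683\right) + 29110 = 4177 + 29110 = 33287$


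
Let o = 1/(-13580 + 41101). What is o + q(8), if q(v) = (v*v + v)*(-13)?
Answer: -25759655/27521 ≈ -936.00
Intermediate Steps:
o = 1/27521 ≈ 3.6336e-5
q(v) = -13*v - 13*v**2 (q(v) = (v**2 + v)*(-13) = (v + v**2)*(-13) = -13*v - 13*v**2)
o + q(8) = 1/27521 - 13*8*(1 + 8) = 1/27521 - 13*8*9 = 1/27521 - 936 = -25759655/27521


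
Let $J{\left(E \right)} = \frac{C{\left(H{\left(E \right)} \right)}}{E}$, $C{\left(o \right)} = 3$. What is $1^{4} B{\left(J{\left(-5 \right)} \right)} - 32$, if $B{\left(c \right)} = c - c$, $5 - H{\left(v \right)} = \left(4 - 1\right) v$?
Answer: $-32$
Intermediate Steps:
$H{\left(v \right)} = 5 - 3 v$ ($H{\left(v \right)} = 5 - \left(4 - 1\right) v = 5 - 3 v$)
$J{\left(E \right)} = \frac{3}{E}$
$B{\left(c \right)} = 0$
$1^{4} B{\left(J{\left(-5 \right)} \right)} - 32 = 1^{4} \cdot 0 - 32 = 1 \cdot 0 - 32 = 0 - 32 = -32$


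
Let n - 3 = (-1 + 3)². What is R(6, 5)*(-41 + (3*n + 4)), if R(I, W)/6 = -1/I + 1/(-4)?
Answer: 40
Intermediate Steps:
R(I, W) = -3/2 - 6/I (R(I, W) = 6*(-1/I + 1/(-4)) = 6*(-1/I + 1*(-¼)) = 6*(-1/I - ¼) = 6*(-¼ - 1/I) = -3/2 - 6/I)
n = 7 (n = 3 + (-1 + 3)² = 3 + 2² = 3 + 4 = 7)
R(6, 5)*(-41 + (3*n + 4)) = (-3/2 - 6/6)*(-41 + (3*7 + 4)) = (-3/2 - 6*⅙)*(-41 + (21 + 4)) = (-3/2 - 1)*(-41 + 25) = -5/2*(-16) = 40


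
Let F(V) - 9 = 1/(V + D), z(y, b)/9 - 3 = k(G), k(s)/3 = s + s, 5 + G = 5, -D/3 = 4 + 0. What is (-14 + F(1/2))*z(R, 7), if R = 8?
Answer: -3159/23 ≈ -137.35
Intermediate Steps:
D = -12 (D = -3*(4 + 0) = -3*4 = -12)
G = 0 (G = -5 + 5 = 0)
k(s) = 6*s (k(s) = 3*(s + s) = 3*(2*s) = 6*s)
z(y, b) = 27 (z(y, b) = 27 + 9*(6*0) = 27 + 9*0 = 27 + 0 = 27)
F(V) = 9 + 1/(-12 + V) (F(V) = 9 + 1/(V - 12) = 9 + 1/(-12 + V))
(-14 + F(1/2))*z(R, 7) = (-14 + (-107 + 9/2)/(-12 + 1/2))*27 = (-14 + (-107 + 9*(½))/(-12 + ½))*27 = (-14 + (-107 + 9/2)/(-23/2))*27 = (-14 - 2/23*(-205/2))*27 = (-14 + 205/23)*27 = -117/23*27 = -3159/23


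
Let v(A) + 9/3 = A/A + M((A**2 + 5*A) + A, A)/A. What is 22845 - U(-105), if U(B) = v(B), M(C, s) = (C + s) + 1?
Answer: 2409226/105 ≈ 22945.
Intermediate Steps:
M(C, s) = 1 + C + s
v(A) = -2 + (1 + A**2 + 7*A)/A (v(A) = -3 + (A/A + (1 + ((A**2 + 5*A) + A) + A)/A) = -3 + (1 + (1 + (A**2 + 6*A) + A)/A) = -3 + (1 + (1 + A**2 + 7*A)/A) = -2 + (1 + A**2 + 7*A)/A)
U(B) = 5 + B + 1/B
22845 - U(-105) = 22845 - (5 - 105 + 1/(-105)) = 22845 - (5 - 105 - 1/105) = 22845 - 1*(-10501/105) = 22845 + 10501/105 = 2409226/105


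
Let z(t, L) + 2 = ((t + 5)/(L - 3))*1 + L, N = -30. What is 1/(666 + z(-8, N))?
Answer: 11/6975 ≈ 0.0015771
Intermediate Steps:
z(t, L) = -2 + L + (5 + t)/(-3 + L) (z(t, L) = -2 + (((t + 5)/(L - 3))*1 + L) = -2 + (((5 + t)/(-3 + L))*1 + L) = -2 + ((5 + t)/(-3 + L) + L) = -2 + (L + (5 + t)/(-3 + L)) = -2 + L + (5 + t)/(-3 + L))
1/(666 + z(-8, N)) = 1/(666 + (11 - 8 + (-30)**2 - 5*(-30))/(-3 - 30)) = 1/(666 + (11 - 8 + 900 + 150)/(-33)) = 1/(666 - 1/33*1053) = 1/(666 - 351/11) = 1/(6975/11) = 11/6975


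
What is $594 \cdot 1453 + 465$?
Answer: $863547$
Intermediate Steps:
$594 \cdot 1453 + 465 = 863082 + 465 = 863547$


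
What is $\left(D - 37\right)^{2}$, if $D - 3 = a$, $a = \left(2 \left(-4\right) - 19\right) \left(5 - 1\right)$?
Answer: $20164$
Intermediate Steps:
$a = -108$ ($a = \left(-8 - 19\right) 4 = \left(-27\right) 4 = -108$)
$D = -105$ ($D = 3 - 108 = -105$)
$\left(D - 37\right)^{2} = \left(-105 - 37\right)^{2} = \left(-142\right)^{2} = 20164$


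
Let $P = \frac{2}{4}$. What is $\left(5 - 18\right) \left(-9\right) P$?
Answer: $\frac{117}{2} \approx 58.5$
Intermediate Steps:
$P = \frac{1}{2}$ ($P = 2 \cdot \frac{1}{4} = \frac{1}{2} \approx 0.5$)
$\left(5 - 18\right) \left(-9\right) P = \left(5 - 18\right) \left(-9\right) \frac{1}{2} = \left(-13\right) \left(-9\right) \frac{1}{2} = 117 \cdot \frac{1}{2} = \frac{117}{2}$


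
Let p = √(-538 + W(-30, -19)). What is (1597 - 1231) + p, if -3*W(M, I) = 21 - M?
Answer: 366 + I*√555 ≈ 366.0 + 23.558*I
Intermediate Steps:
W(M, I) = -7 + M/3 (W(M, I) = -(21 - M)/3 = -7 + M/3)
p = I*√555 (p = √(-538 + (-7 + (⅓)*(-30))) = √(-538 + (-7 - 10)) = √(-538 - 17) = √(-555) = I*√555 ≈ 23.558*I)
(1597 - 1231) + p = (1597 - 1231) + I*√555 = 366 + I*√555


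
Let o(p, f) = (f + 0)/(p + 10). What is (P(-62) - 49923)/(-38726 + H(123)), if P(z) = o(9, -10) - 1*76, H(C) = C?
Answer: 949991/733457 ≈ 1.2952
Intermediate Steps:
o(p, f) = f/(10 + p)
P(z) = -1454/19 (P(z) = -10/(10 + 9) - 1*76 = -10/19 - 76 = -1454/19)
(P(-62) - 49923)/(-38726 + H(123)) = (-1454/19 - 49923)/(-38726 + 123) = -949991/19/(-38603) = -949991/19*(-1/38603) = 949991/733457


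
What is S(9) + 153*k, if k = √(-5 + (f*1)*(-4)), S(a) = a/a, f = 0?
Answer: 1 + 153*I*√5 ≈ 1.0 + 342.12*I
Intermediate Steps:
S(a) = 1
k = I*√5 (k = √(-5 + (0*1)*(-4)) = √(-5 + 0*(-4)) = √(-5 + 0) = √(-5) = I*√5 ≈ 2.2361*I)
S(9) + 153*k = 1 + 153*(I*√5) = 1 + 153*I*√5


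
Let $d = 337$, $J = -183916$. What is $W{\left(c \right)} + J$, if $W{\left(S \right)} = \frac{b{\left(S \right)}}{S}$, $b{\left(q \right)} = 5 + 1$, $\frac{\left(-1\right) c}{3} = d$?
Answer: $- \frac{61979694}{337} \approx -1.8392 \cdot 10^{5}$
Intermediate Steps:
$c = -1011$ ($c = \left(-3\right) 337 = -1011$)
$b{\left(q \right)} = 6$
$W{\left(S \right)} = \frac{6}{S}$
$W{\left(c \right)} + J = \frac{6}{-1011} - 183916 = 6 \left(- \frac{1}{1011}\right) - 183916 = - \frac{2}{337} - 183916 = - \frac{61979694}{337}$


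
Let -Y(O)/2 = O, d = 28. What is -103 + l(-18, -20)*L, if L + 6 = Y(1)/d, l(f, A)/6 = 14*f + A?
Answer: 68639/7 ≈ 9805.6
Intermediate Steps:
Y(O) = -2*O
l(f, A) = 6*A + 84*f (l(f, A) = 6*(14*f + A) = 6*(A + 14*f) = 6*A + 84*f)
L = -85/14 (L = -6 - 2*1/28 = -6 - 1/14 = -85/14 ≈ -6.0714)
-103 + l(-18, -20)*L = -103 + (6*(-20) + 84*(-18))*(-85/14) = -103 + (-120 - 1512)*(-85/14) = -103 - 1632*(-85/14) = -103 + 69360/7 = 68639/7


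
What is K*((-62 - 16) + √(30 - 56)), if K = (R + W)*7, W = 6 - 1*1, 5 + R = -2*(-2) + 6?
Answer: -5460 + 70*I*√26 ≈ -5460.0 + 356.93*I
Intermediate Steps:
R = 5 (R = -5 + (-2*(-2) + 6) = -5 + (4 + 6) = -5 + 10 = 5)
W = 5 (W = 6 - 1 = 5)
K = 70 (K = (5 + 5)*7 = 10*7 = 70)
K*((-62 - 16) + √(30 - 56)) = 70*((-62 - 16) + √(30 - 56)) = 70*(-78 + √(-26)) = 70*(-78 + I*√26) = -5460 + 70*I*√26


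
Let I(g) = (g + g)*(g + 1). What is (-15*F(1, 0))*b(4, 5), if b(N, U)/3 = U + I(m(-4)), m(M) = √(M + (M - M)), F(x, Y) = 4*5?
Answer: 2700 - 3600*I ≈ 2700.0 - 3600.0*I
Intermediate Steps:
F(x, Y) = 20
m(M) = √M (m(M) = √(M + 0) = √M)
I(g) = 2*g*(1 + g) (I(g) = (2*g)*(1 + g) = 2*g*(1 + g))
b(N, U) = 3*U + 12*I*(1 + 2*I) (b(N, U) = 3*(U + 2*√(-4)*(1 + √(-4))) = 3*(U + 2*(2*I)*(1 + 2*I)) = 3*(U + 4*I*(1 + 2*I)) = 3*U + 12*I*(1 + 2*I))
(-15*F(1, 0))*b(4, 5) = (-15*20)*(-24 + 3*5 + 12*I) = -300*(-24 + 15 + 12*I) = -300*(-9 + 12*I) = 2700 - 3600*I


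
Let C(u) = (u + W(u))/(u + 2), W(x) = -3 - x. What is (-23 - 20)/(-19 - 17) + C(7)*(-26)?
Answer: 355/36 ≈ 9.8611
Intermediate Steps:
C(u) = -3/(2 + u) (C(u) = (u + (-3 - u))/(u + 2) = -3/(2 + u))
(-23 - 20)/(-19 - 17) + C(7)*(-26) = (-23 - 20)/(-19 - 17) - 3/(2 + 7)*(-26) = -43/(-36) - 3/9*(-26) = -43*(-1/36) - 3*1/9*(-26) = 43/36 - 1/3*(-26) = 43/36 + 26/3 = 355/36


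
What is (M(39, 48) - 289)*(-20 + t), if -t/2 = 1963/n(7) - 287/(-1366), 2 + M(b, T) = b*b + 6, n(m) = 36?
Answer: -327905650/2049 ≈ -1.6003e+5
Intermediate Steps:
M(b, T) = 4 + b² (M(b, T) = -2 + (b*b + 6) = -2 + (b² + 6) = -2 + (6 + b²) = 4 + b²)
t = -1345895/12294 (t = -2*(1963/36 - 287/(-1366)) = -2*(1963*(1/36) - 287*(-1/1366)) = -2*(1963/36 + 287/1366) = -2*1345895/24588 = -1345895/12294 ≈ -109.48)
(M(39, 48) - 289)*(-20 + t) = ((4 + 39²) - 289)*(-20 - 1345895/12294) = ((4 + 1521) - 289)*(-1591775/12294) = (1525 - 289)*(-1591775/12294) = 1236*(-1591775/12294) = -327905650/2049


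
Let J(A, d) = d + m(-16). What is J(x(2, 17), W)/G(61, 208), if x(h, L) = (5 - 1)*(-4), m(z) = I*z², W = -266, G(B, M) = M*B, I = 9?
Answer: 1019/6344 ≈ 0.16062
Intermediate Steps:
G(B, M) = B*M
m(z) = 9*z²
x(h, L) = -16 (x(h, L) = 4*(-4) = -16)
J(A, d) = 2304 + d (J(A, d) = d + 9*(-16)² = d + 9*256 = d + 2304 = 2304 + d)
J(x(2, 17), W)/G(61, 208) = (2304 - 266)/((61*208)) = 2038/12688 = 2038*(1/12688) = 1019/6344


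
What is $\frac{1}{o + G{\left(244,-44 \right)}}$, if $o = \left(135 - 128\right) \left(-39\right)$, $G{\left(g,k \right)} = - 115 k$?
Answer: $\frac{1}{4787} \approx 0.0002089$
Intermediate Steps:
$o = -273$ ($o = 7 \left(-39\right) = -273$)
$\frac{1}{o + G{\left(244,-44 \right)}} = \frac{1}{-273 - -5060} = \frac{1}{-273 + 5060} = \frac{1}{4787}$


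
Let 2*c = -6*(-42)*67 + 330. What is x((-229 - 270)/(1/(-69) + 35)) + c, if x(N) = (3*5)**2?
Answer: 8832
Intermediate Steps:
x(N) = 225 (x(N) = 15**2 = 225)
c = 8607 (c = (-6*(-42)*67 + 330)/2 = (252*67 + 330)/2 = (16884 + 330)/2 = (1/2)*17214 = 8607)
x((-229 - 270)/(1/(-69) + 35)) + c = 225 + 8607 = 8832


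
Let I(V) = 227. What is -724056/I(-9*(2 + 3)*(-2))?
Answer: -724056/227 ≈ -3189.7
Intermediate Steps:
-724056/I(-9*(2 + 3)*(-2)) = -724056/227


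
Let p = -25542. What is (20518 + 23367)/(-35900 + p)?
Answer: -43885/61442 ≈ -0.71425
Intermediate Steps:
(20518 + 23367)/(-35900 + p) = (20518 + 23367)/(-35900 - 25542) = 43885/(-61442) = 43885*(-1/61442) = -43885/61442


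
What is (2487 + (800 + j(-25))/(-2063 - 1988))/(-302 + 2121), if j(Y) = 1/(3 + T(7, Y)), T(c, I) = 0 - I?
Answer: 282073035/206325532 ≈ 1.3671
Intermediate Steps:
T(c, I) = -I
j(Y) = 1/(3 - Y)
(2487 + (800 + j(-25))/(-2063 - 1988))/(-302 + 2121) = (2487 + (800 - 1/(-3 - 25))/(-2063 - 1988))/(-302 + 2121) = (2487 + (800 - 1/(-28))/(-4051))/1819 = (2487 + (800 - 1*(-1/28))*(-1/4051))*(1/1819) = (2487 + (800 + 1/28)*(-1/4051))*(1/1819) = (2487 + (22401/28)*(-1/4051))*(1/1819) = (2487 - 22401/113428)*(1/1819) = (282073035/113428)*(1/1819) = 282073035/206325532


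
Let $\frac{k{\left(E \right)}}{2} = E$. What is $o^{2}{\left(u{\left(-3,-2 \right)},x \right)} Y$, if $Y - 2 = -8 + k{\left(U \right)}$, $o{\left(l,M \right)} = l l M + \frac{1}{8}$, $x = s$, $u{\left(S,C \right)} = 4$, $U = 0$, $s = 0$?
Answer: $- \frac{3}{32} \approx -0.09375$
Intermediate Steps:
$x = 0$
$k{\left(E \right)} = 2 E$
$o{\left(l,M \right)} = \frac{1}{8} + M l^{2}$ ($o{\left(l,M \right)} = l^{2} M + \frac{1}{8} = M l^{2} + \frac{1}{8} = \frac{1}{8} + M l^{2}$)
$Y = -6$ ($Y = 2 + \left(-8 + 2 \cdot 0\right) = 2 + \left(-8 + 0\right) = 2 - 8 = -6$)
$o^{2}{\left(u{\left(-3,-2 \right)},x \right)} Y = \left(\frac{1}{8} + 0 \cdot 4^{2}\right)^{2} \left(-6\right) = \left(\frac{1}{8} + 0 \cdot 16\right)^{2} \left(-6\right) = \left(\frac{1}{8} + 0\right)^{2} \left(-6\right) = \left(\frac{1}{8}\right)^{2} \left(-6\right) = \frac{1}{64} \left(-6\right) = - \frac{3}{32}$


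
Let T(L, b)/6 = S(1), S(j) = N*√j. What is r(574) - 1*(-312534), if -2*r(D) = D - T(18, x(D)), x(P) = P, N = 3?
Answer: 312256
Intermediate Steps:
S(j) = 3*√j
T(L, b) = 18 (T(L, b) = 6*(3*√1) = 6*(3*1) = 6*3 = 18)
r(D) = 9 - D/2 (r(D) = -(D - 1*18)/2 = -(D - 18)/2 = -(-18 + D)/2 = 9 - D/2)
r(574) - 1*(-312534) = (9 - ½*574) - 1*(-312534) = (9 - 287) + 312534 = -278 + 312534 = 312256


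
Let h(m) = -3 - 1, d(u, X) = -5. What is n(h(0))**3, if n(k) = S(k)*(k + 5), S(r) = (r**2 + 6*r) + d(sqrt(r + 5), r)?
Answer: -2197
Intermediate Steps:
h(m) = -4
S(r) = -5 + r**2 + 6*r (S(r) = (r**2 + 6*r) - 5 = -5 + r**2 + 6*r)
n(k) = (5 + k)*(-5 + k**2 + 6*k) (n(k) = (-5 + k**2 + 6*k)*(k + 5) = (-5 + k**2 + 6*k)*(5 + k) = (5 + k)*(-5 + k**2 + 6*k))
n(h(0))**3 = ((5 - 4)*(-5 + (-4)**2 + 6*(-4)))**3 = (1*(-5 + 16 - 24))**3 = (1*(-13))**3 = (-13)**3 = -2197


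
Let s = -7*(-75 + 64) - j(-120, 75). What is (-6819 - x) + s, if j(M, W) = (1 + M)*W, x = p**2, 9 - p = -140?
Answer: -20018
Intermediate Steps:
p = 149 (p = 9 - 1*(-140) = 9 + 140 = 149)
x = 22201 (x = 149**2 = 22201)
j(M, W) = W*(1 + M)
s = 9002 (s = -7*(-75 + 64) - 75*(1 - 120) = -7*(-11) - 75*(-119) = 77 - 1*(-8925) = 77 + 8925 = 9002)
(-6819 - x) + s = (-6819 - 1*22201) + 9002 = (-6819 - 22201) + 9002 = -29020 + 9002 = -20018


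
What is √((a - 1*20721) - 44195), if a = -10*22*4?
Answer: 2*I*√16449 ≈ 256.51*I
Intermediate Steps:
a = -880 (a = -220*4 = -880)
√((a - 1*20721) - 44195) = √((-880 - 1*20721) - 44195) = √((-880 - 20721) - 44195) = √(-21601 - 44195) = √(-65796) = 2*I*√16449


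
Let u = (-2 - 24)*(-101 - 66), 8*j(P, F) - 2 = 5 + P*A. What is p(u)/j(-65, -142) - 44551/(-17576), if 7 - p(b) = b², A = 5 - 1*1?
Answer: 203914449943/342056 ≈ 5.9614e+5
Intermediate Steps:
A = 4 (A = 5 - 1 = 4)
j(P, F) = 7/8 + P/2 (j(P, F) = ¼ + (5 + P*4)/8 = ¼ + (5 + 4*P)/8 = ¼ + (5/8 + P/2) = 7/8 + P/2)
u = 4342 (u = -26*(-167) = 4342)
p(b) = 7 - b²
p(u)/j(-65, -142) - 44551/(-17576) = (7 - 1*4342²)/(7/8 + (½)*(-65)) - 44551/(-17576) = (7 - 1*18852964)/(7/8 - 65/2) - 44551*(-1/17576) = (7 - 18852964)/(-253/8) + 3427/1352 = -18852957*(-8/253) + 3427/1352 = 150823656/253 + 3427/1352 = 203914449943/342056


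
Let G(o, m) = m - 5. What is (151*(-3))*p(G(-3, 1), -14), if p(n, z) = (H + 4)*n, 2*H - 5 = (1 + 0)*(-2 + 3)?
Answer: 12684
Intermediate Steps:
H = 3 (H = 5/2 + ((1 + 0)*(-2 + 3))/2 = 5/2 + (1*1)/2 = 5/2 + (½)*1 = 5/2 + ½ = 3)
G(o, m) = -5 + m
p(n, z) = 7*n (p(n, z) = (3 + 4)*n = 7*n)
(151*(-3))*p(G(-3, 1), -14) = (151*(-3))*(7*(-5 + 1)) = -3171*(-4) = -453*(-28) = 12684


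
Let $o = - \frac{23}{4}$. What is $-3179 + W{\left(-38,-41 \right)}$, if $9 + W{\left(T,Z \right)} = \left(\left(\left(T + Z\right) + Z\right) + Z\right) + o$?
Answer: $- \frac{13419}{4} \approx -3354.8$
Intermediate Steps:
$o = - \frac{23}{4}$ ($o = \left(-23\right) \frac{1}{4} = - \frac{23}{4} \approx -5.75$)
$W{\left(T,Z \right)} = - \frac{59}{4} + T + 3 Z$ ($W{\left(T,Z \right)} = -9 - \left(\frac{23}{4} - T - 3 Z\right) = -9 + \left(- \frac{23}{4} + T + 3 Z\right) = - \frac{59}{4} + T + 3 Z$)
$-3179 + W{\left(-38,-41 \right)} = -3179 - \frac{703}{4} = - \frac{13419}{4}$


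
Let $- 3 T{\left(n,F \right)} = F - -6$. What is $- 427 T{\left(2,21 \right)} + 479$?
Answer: $4322$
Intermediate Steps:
$T{\left(n,F \right)} = -2 - \frac{F}{3}$ ($T{\left(n,F \right)} = - \frac{F - -6}{3} = - \frac{F + 6}{3} = - \frac{6 + F}{3} = -2 - \frac{F}{3}$)
$- 427 T{\left(2,21 \right)} + 479 = - 427 \left(-2 - 7\right) + 479 = \left(-427\right) \left(-9\right) + 479 = 3843 + 479 = 4322$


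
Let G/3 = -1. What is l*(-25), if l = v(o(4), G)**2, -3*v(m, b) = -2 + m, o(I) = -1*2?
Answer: -400/9 ≈ -44.444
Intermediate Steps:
o(I) = -2
G = -3 (G = 3*(-1) = -3)
v(m, b) = 2/3 - m/3 (v(m, b) = -(-2 + m)/3 = 2/3 - m/3)
l = 16/9 (l = (2/3 - 1/3*(-2))**2 = (2/3 + 2/3)**2 = (4/3)**2 = 16/9 ≈ 1.7778)
l*(-25) = (16/9)*(-25) = -400/9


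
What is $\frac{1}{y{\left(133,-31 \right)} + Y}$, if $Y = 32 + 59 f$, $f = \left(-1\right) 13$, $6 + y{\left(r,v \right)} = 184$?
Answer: $- \frac{1}{557} \approx -0.0017953$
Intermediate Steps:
$y{\left(r,v \right)} = 178$ ($y{\left(r,v \right)} = -6 + 184 = 178$)
$f = -13$
$Y = -735$ ($Y = 32 + 59 \left(-13\right) = 32 - 767 = -735$)
$\frac{1}{y{\left(133,-31 \right)} + Y} = \frac{1}{178 - 735} = \frac{1}{-557} = - \frac{1}{557}$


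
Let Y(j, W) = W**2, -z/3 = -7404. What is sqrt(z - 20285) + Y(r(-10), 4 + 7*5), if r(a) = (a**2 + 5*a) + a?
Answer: 1521 + sqrt(1927) ≈ 1564.9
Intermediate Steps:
z = 22212 (z = -3*(-7404) = 22212)
r(a) = a**2 + 6*a
sqrt(z - 20285) + Y(r(-10), 4 + 7*5) = sqrt(22212 - 20285) + (4 + 7*5)**2 = sqrt(1927) + (4 + 35)**2 = sqrt(1927) + 39**2 = sqrt(1927) + 1521 = 1521 + sqrt(1927)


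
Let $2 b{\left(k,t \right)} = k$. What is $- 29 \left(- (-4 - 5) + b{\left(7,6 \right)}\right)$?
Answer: $- \frac{725}{2} \approx -362.5$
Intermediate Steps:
$b{\left(k,t \right)} = \frac{k}{2}$
$- 29 \left(- (-4 - 5) + b{\left(7,6 \right)}\right) = - 29 \left(- (-4 - 5) + \frac{1}{2} \cdot 7\right) = - 29 \left(\left(-1\right) \left(-9\right) + \frac{7}{2}\right) = - 29 \left(9 + \frac{7}{2}\right) = \left(-29\right) \frac{25}{2} = - \frac{725}{2}$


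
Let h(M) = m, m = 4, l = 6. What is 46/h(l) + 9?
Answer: 41/2 ≈ 20.500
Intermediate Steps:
h(M) = 4
46/h(l) + 9 = 46/4 + 9 = 46*(1/4) + 9 = 23/2 + 9 = 41/2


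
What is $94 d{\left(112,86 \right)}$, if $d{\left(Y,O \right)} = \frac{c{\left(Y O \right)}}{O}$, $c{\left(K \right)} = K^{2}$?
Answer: $101405696$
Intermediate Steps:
$d{\left(Y,O \right)} = O Y^{2}$ ($d{\left(Y,O \right)} = \frac{\left(Y O\right)^{2}}{O} = \frac{\left(O Y\right)^{2}}{O} = \frac{O^{2} Y^{2}}{O} = O Y^{2}$)
$94 d{\left(112,86 \right)} = 94 \cdot 86 \cdot 112^{2} = 94 \cdot 86 \cdot 12544 = 94 \cdot 1078784 = 101405696$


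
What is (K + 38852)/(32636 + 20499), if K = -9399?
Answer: 29453/53135 ≈ 0.55431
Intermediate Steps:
(K + 38852)/(32636 + 20499) = (-9399 + 38852)/(32636 + 20499) = 29453/53135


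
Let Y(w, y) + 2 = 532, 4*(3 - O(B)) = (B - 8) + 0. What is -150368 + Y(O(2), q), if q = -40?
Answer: -149838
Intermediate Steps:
O(B) = 5 - B/4 (O(B) = 3 - ((B - 8) + 0)/4 = 3 - ((-8 + B) + 0)/4 = 3 - (-8 + B)/4 = 3 + (2 - B/4) = 5 - B/4)
Y(w, y) = 530 (Y(w, y) = -2 + 532 = 530)
-150368 + Y(O(2), q) = -150368 + 530 = -149838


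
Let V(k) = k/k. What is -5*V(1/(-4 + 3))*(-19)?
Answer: 95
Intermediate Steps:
V(k) = 1
-5*V(1/(-4 + 3))*(-19) = -5*1*(-19) = -5*(-19) = 95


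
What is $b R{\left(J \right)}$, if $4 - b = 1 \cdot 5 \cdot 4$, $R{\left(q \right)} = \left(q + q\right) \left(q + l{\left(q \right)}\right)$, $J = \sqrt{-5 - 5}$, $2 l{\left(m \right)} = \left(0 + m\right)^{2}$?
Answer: $320 + 160 i \sqrt{10} \approx 320.0 + 505.96 i$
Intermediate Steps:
$l{\left(m \right)} = \frac{m^{2}}{2}$ ($l{\left(m \right)} = \frac{\left(0 + m\right)^{2}}{2} = \frac{m^{2}}{2}$)
$J = i \sqrt{10}$ ($J = \sqrt{-10} = i \sqrt{10} \approx 3.1623 i$)
$R{\left(q \right)} = 2 q \left(q + \frac{q^{2}}{2}\right)$ ($R{\left(q \right)} = \left(q + q\right) \left(q + \frac{q^{2}}{2}\right) = 2 q \left(q + \frac{q^{2}}{2}\right)$)
$b = -16$ ($b = 4 - 1 \cdot 5 \cdot 4 = 4 - 5 \cdot 4 = 4 - 20 = -16$)
$b R{\left(J \right)} = - 16 \left(i \sqrt{10}\right)^{2} \left(2 + i \sqrt{10}\right) = - 16 \left(- 10 \left(2 + i \sqrt{10}\right)\right) = - 16 \left(-20 - 10 i \sqrt{10}\right) = 320 + 160 i \sqrt{10}$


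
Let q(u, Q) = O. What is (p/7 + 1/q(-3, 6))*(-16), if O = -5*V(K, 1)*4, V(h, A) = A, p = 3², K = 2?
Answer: -692/35 ≈ -19.771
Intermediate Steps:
p = 9
O = -20 (O = -5*1*4 = -5*4 = -20)
q(u, Q) = -20
(p/7 + 1/q(-3, 6))*(-16) = (9/7 + 1/(-20))*(-16) = (9*(⅐) + 1*(-1/20))*(-16) = (9/7 - 1/20)*(-16) = (173/140)*(-16) = -692/35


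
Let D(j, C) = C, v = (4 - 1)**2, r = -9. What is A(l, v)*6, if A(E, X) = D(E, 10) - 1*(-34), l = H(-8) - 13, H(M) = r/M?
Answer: 264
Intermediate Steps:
H(M) = -9/M
v = 9 (v = 3**2 = 9)
l = -95/8 (l = -9/(-8) - 13 = -9*(-1/8) - 13 = 9/8 - 13 = -95/8 ≈ -11.875)
A(E, X) = 44 (A(E, X) = 10 - 1*(-34) = 10 + 34 = 44)
A(l, v)*6 = 44*6 = 264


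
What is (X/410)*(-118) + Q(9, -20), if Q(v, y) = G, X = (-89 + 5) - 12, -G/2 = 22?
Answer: -3356/205 ≈ -16.371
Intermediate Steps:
G = -44 (G = -2*22 = -44)
X = -96 (X = -84 - 12 = -96)
Q(v, y) = -44
(X/410)*(-118) + Q(9, -20) = -96/410*(-118) - 44 = -96*1/410*(-118) - 44 = -48/205*(-118) - 44 = 5664/205 - 44 = -3356/205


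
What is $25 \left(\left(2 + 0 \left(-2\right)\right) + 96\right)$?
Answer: $2450$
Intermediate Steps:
$25 \left(\left(2 + 0 \left(-2\right)\right) + 96\right) = 25 \left(\left(2 + 0\right) + 96\right) = 25 \left(2 + 96\right) = 25 \cdot 98 = 2450$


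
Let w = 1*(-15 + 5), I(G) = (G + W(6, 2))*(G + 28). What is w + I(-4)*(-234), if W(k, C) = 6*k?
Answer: -179722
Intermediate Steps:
I(G) = (28 + G)*(36 + G) (I(G) = (G + 6*6)*(G + 28) = (G + 36)*(28 + G) = (36 + G)*(28 + G) = (28 + G)*(36 + G))
w = -10 (w = 1*(-10) = -10)
w + I(-4)*(-234) = -10 + (1008 + (-4)**2 + 64*(-4))*(-234) = -10 + (1008 + 16 - 256)*(-234) = -10 + 768*(-234) = -10 - 179712 = -179722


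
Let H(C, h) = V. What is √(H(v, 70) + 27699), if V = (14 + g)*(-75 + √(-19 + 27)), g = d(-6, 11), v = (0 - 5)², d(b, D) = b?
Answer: √(27099 + 16*√2) ≈ 164.69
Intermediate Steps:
v = 25 (v = (-5)² = 25)
g = -6
V = -600 + 16*√2 (V = (14 - 6)*(-75 + √(-19 + 27)) = 8*(-75 + √8) = 8*(-75 + 2*√2) = -600 + 16*√2 ≈ -577.37)
H(C, h) = -600 + 16*√2
√(H(v, 70) + 27699) = √((-600 + 16*√2) + 27699) = √(27099 + 16*√2)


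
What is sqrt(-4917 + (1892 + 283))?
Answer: I*sqrt(2742) ≈ 52.364*I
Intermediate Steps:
sqrt(-4917 + (1892 + 283)) = sqrt(-4917 + 2175) = sqrt(-2742) = I*sqrt(2742)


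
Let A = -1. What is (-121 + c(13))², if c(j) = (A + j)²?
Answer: 529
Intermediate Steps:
c(j) = (-1 + j)²
(-121 + c(13))² = (-121 + (-1 + 13)²)² = (-121 + 12²)² = (-121 + 144)² = 23² = 529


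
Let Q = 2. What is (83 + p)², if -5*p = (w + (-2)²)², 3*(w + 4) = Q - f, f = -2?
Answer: 13830961/2025 ≈ 6830.1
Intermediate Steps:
w = -8/3 (w = -4 + (2 - 1*(-2))/3 = -4 + (2 + 2)/3 = -4 + (⅓)*4 = -4 + 4/3 = -8/3 ≈ -2.6667)
p = -16/45 (p = -(-8/3 + (-2)²)²/5 = -(-8/3 + 4)²/5 = -(4/3)²/5 = -⅕*16/9 = -16/45 ≈ -0.35556)
(83 + p)² = (83 - 16/45)² = (3719/45)² = 13830961/2025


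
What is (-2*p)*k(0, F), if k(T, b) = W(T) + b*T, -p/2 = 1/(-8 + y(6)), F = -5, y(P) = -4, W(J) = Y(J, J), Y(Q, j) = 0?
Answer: 0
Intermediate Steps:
W(J) = 0
p = ⅙ (p = -2/(-8 - 4) = -2/(-12) = -2*(-1/12) = ⅙ ≈ 0.16667)
k(T, b) = T*b (k(T, b) = 0 + b*T = 0 + T*b = T*b)
(-2*p)*k(0, F) = (-2*⅙)*(0*(-5)) = -⅓*0 = 0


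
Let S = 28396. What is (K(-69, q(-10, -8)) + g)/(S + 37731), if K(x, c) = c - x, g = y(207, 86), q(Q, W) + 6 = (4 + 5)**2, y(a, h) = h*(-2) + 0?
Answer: -28/66127 ≈ -0.00042343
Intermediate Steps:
y(a, h) = -2*h (y(a, h) = -2*h + 0 = -2*h)
q(Q, W) = 75 (q(Q, W) = -6 + (4 + 5)**2 = -6 + 9**2 = -6 + 81 = 75)
g = -172 (g = -2*86 = -172)
(K(-69, q(-10, -8)) + g)/(S + 37731) = ((75 - 1*(-69)) - 172)/(28396 + 37731) = ((75 + 69) - 172)/66127 = (144 - 172)*(1/66127) = -28*1/66127 = -28/66127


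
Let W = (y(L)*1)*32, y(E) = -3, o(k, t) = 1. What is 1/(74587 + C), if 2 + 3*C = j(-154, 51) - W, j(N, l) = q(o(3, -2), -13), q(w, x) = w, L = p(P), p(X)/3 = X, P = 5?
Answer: 3/223856 ≈ 1.3401e-5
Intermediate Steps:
p(X) = 3*X
L = 15 (L = 3*5 = 15)
j(N, l) = 1
W = -96 (W = -3*1*32 = -3*32 = -96)
C = 95/3 (C = -⅔ + (1 - 1*(-96))/3 = -⅔ + (1 + 96)/3 = -⅔ + (⅓)*97 = -⅔ + 97/3 = 95/3 ≈ 31.667)
1/(74587 + C) = 1/(74587 + 95/3) = 1/(223856/3) = 3/223856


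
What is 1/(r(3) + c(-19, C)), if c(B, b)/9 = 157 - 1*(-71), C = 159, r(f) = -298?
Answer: 1/1754 ≈ 0.00057013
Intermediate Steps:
c(B, b) = 2052 (c(B, b) = 9*(157 - 1*(-71)) = 9*(157 + 71) = 9*228 = 2052)
1/(r(3) + c(-19, C)) = 1/(-298 + 2052) = 1/1754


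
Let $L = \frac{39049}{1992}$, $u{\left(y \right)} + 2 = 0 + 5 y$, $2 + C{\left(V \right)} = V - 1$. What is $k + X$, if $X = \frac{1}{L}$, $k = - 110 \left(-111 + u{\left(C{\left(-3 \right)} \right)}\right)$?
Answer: $\frac{614242762}{39049} \approx 15730.0$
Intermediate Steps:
$C{\left(V \right)} = -3 + V$ ($C{\left(V \right)} = -2 + \left(V - 1\right) = -2 + \left(-1 + V\right) = -3 + V$)
$u{\left(y \right)} = -2 + 5 y$ ($u{\left(y \right)} = -2 + \left(0 + 5 y\right) = -2 + 5 y$)
$L = \frac{39049}{1992}$ ($L = 39049 \cdot \frac{1}{1992} = \frac{39049}{1992} \approx 19.603$)
$k = 15730$ ($k = - 110 \left(-111 + \left(-2 + 5 \left(-3 - 3\right)\right)\right) = - 110 \left(-111 + \left(-2 + 5 \left(-6\right)\right)\right) = - 110 \left(-111 - 32\right) = \left(-110\right) \left(-143\right) = 15730$)
$X = \frac{1992}{39049}$ ($X = \frac{1}{\frac{39049}{1992}} = \frac{1992}{39049} \approx 0.051013$)
$k + X = 15730 + \frac{1992}{39049} = \frac{614242762}{39049}$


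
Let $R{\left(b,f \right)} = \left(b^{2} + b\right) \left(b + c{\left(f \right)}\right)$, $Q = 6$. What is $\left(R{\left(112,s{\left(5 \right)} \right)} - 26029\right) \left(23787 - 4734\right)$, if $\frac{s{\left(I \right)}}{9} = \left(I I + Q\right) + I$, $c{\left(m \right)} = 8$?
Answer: $28440241623$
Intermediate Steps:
$s{\left(I \right)} = 54 + 9 I + 9 I^{2}$ ($s{\left(I \right)} = 9 \left(\left(I I + 6\right) + I\right) = 9 \left(\left(I^{2} + 6\right) + I\right) = 9 \left(\left(6 + I^{2}\right) + I\right) = 9 \left(6 + I + I^{2}\right) = 54 + 9 I + 9 I^{2}$)
$R{\left(b,f \right)} = \left(8 + b\right) \left(b + b^{2}\right)$ ($R{\left(b,f \right)} = \left(b^{2} + b\right) \left(b + 8\right) = \left(b + b^{2}\right) \left(8 + b\right) = \left(8 + b\right) \left(b + b^{2}\right)$)
$\left(R{\left(112,s{\left(5 \right)} \right)} - 26029\right) \left(23787 - 4734\right) = \left(112 \left(8 + 112^{2} + 9 \cdot 112\right) - 26029\right) \left(23787 - 4734\right) = \left(112 \left(8 + 12544 + 1008\right) - 26029\right) 19053 = \left(112 \cdot 13560 - 26029\right) 19053 = \left(1518720 - 26029\right) 19053 = 1492691 \cdot 19053 = 28440241623$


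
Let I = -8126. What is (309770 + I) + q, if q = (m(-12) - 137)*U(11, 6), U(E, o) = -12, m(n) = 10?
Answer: 303168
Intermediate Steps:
q = 1524 (q = (10 - 137)*(-12) = -127*(-12) = 1524)
(309770 + I) + q = (309770 - 8126) + 1524 = 301644 + 1524 = 303168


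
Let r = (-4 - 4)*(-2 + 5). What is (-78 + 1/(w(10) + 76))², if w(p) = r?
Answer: 16443025/2704 ≈ 6081.0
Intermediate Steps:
r = -24 (r = -8*3 = -24)
w(p) = -24
(-78 + 1/(w(10) + 76))² = (-78 + 1/(-24 + 76))² = (-78 + 1/52)² = (-4055/52)² = 16443025/2704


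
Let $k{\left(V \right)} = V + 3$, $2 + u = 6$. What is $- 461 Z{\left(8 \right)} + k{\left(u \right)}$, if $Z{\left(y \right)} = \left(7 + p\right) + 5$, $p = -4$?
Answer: $-3681$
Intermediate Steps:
$u = 4$ ($u = -2 + 6 = 4$)
$Z{\left(y \right)} = 8$ ($Z{\left(y \right)} = \left(7 - 4\right) + 5 = 3 + 5 = 8$)
$k{\left(V \right)} = 3 + V$
$- 461 Z{\left(8 \right)} + k{\left(u \right)} = \left(-461\right) 8 + \left(3 + 4\right) = -3688 + 7 = -3681$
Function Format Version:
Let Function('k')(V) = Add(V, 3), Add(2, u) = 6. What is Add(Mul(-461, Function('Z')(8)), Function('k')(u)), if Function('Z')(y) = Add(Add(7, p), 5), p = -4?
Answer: -3681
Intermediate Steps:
u = 4 (u = Add(-2, 6) = 4)
Function('Z')(y) = 8 (Function('Z')(y) = Add(Add(7, -4), 5) = Add(3, 5) = 8)
Function('k')(V) = Add(3, V)
Add(Mul(-461, Function('Z')(8)), Function('k')(u)) = Add(Mul(-461, 8), Add(3, 4)) = Add(-3688, 7) = -3681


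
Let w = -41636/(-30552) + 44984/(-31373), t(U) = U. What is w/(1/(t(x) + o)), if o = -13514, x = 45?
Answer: 229326359215/239626974 ≈ 957.01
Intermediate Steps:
w = -17026235/239626974 (w = -41636*(-1/30552) + 44984*(-1/31373) = 10409/7638 - 44984/31373 = -17026235/239626974 ≈ -0.071053)
w/(1/(t(x) + o)) = -17026235/(239626974*(1/(45 - 13514))) = -17026235/(239626974*(1/(-13469))) = -17026235/(239626974*(-1/13469)) = -17026235/239626974*(-13469) = 229326359215/239626974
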